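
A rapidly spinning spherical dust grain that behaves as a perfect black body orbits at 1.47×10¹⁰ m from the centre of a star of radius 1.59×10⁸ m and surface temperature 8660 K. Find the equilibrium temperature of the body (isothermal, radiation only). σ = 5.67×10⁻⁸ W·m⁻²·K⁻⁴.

T ≈ 637 K

The star's surface emits σT_*⁴; at distance d the flux is S = σT_*⁴(R_*/d)².
S = 5.67×10⁻⁸·(8660)⁴·(1.59×10⁸/1.47×10¹⁰)² = 37310 W/m².
For an isothermal sphere T⁴ = (1−a)S/(4σ) = 1.645×10¹¹ K⁴.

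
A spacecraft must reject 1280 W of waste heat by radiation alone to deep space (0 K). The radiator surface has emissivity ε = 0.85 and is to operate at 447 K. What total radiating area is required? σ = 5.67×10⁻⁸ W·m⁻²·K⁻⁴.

A ≈ 0.665 m²

P = εσA T⁴ ⇒ A = P/(εσT⁴).
T⁴ = 3.992×10¹⁰ K⁴.
A = 1280/(0.85 × 5.67×10⁻⁸ × 3.992×10¹⁰).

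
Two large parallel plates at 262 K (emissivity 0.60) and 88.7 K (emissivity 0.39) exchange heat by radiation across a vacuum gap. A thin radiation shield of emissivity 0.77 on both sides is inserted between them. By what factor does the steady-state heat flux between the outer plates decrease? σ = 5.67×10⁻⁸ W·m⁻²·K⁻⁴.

factor ≈ 1.49

Without shield: q₀ = σΔ(T⁴)/(1/ε₁+1/ε₂−1) with denominator 3.231.
With shield the two gaps are in series; the resistances add: (1/ε₁+1/ε_s−1)+(1/ε_s+1/ε₂−1) = 1.965+2.863 = 4.828.
Heat-flux ratio q₀/q = 4.828/3.231.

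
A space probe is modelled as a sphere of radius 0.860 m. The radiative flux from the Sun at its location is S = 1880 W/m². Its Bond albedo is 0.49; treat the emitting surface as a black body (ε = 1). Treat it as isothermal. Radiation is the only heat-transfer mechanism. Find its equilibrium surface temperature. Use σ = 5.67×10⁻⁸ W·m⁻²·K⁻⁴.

At equilibrium, absorbed power = emitted power.
Absorbing cross-section = πr² = 2.324 m²; emitting surface = 4πr² = 9.294 m² (ratio 4).
(1−a)S·A_cross = εσ·A_surf·T⁴  ⇒  T⁴ = (1−a)S/(4σ).
T⁴ = 0.510·1880/(4·5.67×10⁻⁸) = 4.228×10⁹ K⁴.
T = (4.228×10⁹)^(1/4).

T ≈ 255 K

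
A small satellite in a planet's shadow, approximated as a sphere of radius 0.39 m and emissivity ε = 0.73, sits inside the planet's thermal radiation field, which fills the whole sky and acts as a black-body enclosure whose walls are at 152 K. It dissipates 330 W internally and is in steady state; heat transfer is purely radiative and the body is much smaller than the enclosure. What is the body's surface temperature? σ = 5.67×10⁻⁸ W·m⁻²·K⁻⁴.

For a small grey body in a large enclosure, net radiated power = εσA(T⁴ − T_w⁴).
Steady state: P = εσA(T⁴ − T_w⁴) with A = 4πr² = 1.911 m².
T⁴ = P/(εσA) + T_w⁴ = 330/(0.73·5.67×10⁻⁸·1.911) + (152)⁴
    = 4.171×10⁹ + 5.338×10⁸ = 4.705×10⁹ K⁴.

T ≈ 262 K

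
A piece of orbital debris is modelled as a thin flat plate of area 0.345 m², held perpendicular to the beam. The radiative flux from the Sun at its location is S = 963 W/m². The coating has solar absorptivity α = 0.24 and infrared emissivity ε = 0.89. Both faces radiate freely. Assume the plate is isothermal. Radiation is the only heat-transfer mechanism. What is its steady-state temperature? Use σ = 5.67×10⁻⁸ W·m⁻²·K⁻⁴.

T ≈ 219 K

At equilibrium, absorbed power = emitted power.
Absorbing cross-section = A = 0.3450 m²; emitting surface = 2A = 0.6900 m² (ratio 2).
αS·A_cross = εσ·A_surf·T⁴  ⇒  T⁴ = αS/(ε·2σ).
T⁴ = 0.240·963/(0.89·2·5.67×10⁻⁸) = 2.290×10⁹ K⁴.
T = (2.290×10⁹)^(1/4).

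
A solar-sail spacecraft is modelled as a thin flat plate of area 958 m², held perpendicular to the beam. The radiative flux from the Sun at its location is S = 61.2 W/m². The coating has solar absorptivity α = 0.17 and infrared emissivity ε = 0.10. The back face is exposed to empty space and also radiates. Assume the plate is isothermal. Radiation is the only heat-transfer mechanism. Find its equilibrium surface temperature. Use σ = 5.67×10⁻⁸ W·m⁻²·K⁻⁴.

T ≈ 174 K

At equilibrium, absorbed power = emitted power.
Absorbing cross-section = A = 958.0 m²; emitting surface = 2A = 1916 m² (ratio 2).
αS·A_cross = εσ·A_surf·T⁴  ⇒  T⁴ = αS/(ε·2σ).
T⁴ = 0.170·61.2/(0.10·2·5.67×10⁻⁸) = 9.175×10⁸ K⁴.
T = (9.175×10⁸)^(1/4).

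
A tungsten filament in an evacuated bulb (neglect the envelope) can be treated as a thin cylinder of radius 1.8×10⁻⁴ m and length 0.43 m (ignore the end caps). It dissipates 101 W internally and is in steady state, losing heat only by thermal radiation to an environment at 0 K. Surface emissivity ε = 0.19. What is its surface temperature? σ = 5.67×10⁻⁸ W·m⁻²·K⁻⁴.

Steady state: internal power = radiated power, P = εσA T⁴.
Radiating area A = 2πrL = 4.863×10⁻⁴ m².
T⁴ = P/(εσA) = 101/(0.19·5.67×10⁻⁸·4.863×10⁻⁴) = 1.928×10¹³ K⁴.
T = (1.928×10¹³)^(1/4).

T ≈ 2100 K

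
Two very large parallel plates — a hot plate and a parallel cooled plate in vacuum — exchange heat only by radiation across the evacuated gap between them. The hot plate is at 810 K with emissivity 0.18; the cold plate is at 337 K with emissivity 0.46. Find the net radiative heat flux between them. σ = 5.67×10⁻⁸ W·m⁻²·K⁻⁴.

q ≈ 3520 W/m²

For two infinite grey parallel plates, q = σ(T₁⁴ − T₂⁴)/(1/ε₁ + 1/ε₂ − 1).
T₁⁴ − T₂⁴ = 4.305×10¹¹ − 1.290×10¹⁰ = 4.176×10¹¹ K⁴.
1/ε₁ + 1/ε₂ − 1 = 5.556 + 2.174 − 1 = 6.729.
q = 5.67×10⁻⁸ × 4.176×10¹¹ / 6.729.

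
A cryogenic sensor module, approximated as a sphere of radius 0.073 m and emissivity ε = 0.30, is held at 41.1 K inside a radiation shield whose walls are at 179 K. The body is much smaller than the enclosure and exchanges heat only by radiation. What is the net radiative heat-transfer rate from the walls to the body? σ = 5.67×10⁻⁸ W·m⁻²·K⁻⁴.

P_net ≈ 1.17 W

For a small grey body in a large enclosure: P_net = εσA(T_body⁴ − T_wall⁴).
A = 4πr² = 0.06697 m²; T_body⁴ − T_wall⁴ = 2.853×10⁶ − 1.027×10⁹ = -1.024×10⁹ K⁴.
|P_net| = 0.30·5.67×10⁻⁸·0.06697·1.024×10⁹.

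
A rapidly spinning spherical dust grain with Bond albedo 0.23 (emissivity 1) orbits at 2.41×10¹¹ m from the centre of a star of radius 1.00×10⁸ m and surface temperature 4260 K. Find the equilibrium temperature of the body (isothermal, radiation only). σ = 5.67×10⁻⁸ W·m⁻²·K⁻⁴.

The star's surface emits σT_*⁴; at distance d the flux is S = σT_*⁴(R_*/d)².
S = 5.67×10⁻⁸·(4260)⁴·(1.00×10⁸/2.41×10¹¹)² = 3.215 W/m².
For an isothermal sphere T⁴ = (1−a)S/(4σ) = 1.092×10⁷ K⁴.

T ≈ 57.5 K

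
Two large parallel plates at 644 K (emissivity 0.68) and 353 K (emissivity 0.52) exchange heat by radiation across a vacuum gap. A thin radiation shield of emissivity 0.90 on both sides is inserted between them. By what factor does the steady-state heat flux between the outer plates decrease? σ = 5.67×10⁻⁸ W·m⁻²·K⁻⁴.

factor ≈ 1.51

Without shield: q₀ = σΔ(T⁴)/(1/ε₁+1/ε₂−1) with denominator 2.394.
With shield the two gaps are in series; the resistances add: (1/ε₁+1/ε_s−1)+(1/ε_s+1/ε₂−1) = 1.582+2.034 = 3.616.
Heat-flux ratio q₀/q = 3.616/2.394.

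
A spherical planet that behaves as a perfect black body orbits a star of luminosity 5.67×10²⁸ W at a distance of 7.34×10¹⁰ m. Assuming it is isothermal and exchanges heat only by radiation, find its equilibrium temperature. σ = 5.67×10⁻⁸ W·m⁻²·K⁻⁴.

T ≈ 1390 K

First find the stellar flux at distance d: S = L/(4πd²) = 5.67×10²⁸/(4π·(7.34×10¹⁰)²) = 8.375×10⁵ W/m².
For an isothermal sphere, absorbed (1−a)S·πr² = emitted σ·4πr²·T⁴, so T⁴ = (1−a)S/(4σ).
T⁴ = 1.00·8.375×10⁵/(4·5.67×10⁻⁸) = 3.693×10¹² K⁴.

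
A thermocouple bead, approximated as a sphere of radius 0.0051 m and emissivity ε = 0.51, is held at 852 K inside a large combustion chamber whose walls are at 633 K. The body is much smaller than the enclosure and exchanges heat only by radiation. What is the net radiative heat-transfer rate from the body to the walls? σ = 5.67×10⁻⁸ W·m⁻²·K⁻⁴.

For a small grey body in a large enclosure: P_net = εσA(T_body⁴ − T_wall⁴).
A = 4πr² = 3.269×10⁻⁴ m²; T_body⁴ − T_wall⁴ = 5.269×10¹¹ − 1.606×10¹¹ = 3.664×10¹¹ K⁴.
|P_net| = 0.51·5.67×10⁻⁸·3.269×10⁻⁴·3.664×10¹¹.

P_net ≈ 3.46 W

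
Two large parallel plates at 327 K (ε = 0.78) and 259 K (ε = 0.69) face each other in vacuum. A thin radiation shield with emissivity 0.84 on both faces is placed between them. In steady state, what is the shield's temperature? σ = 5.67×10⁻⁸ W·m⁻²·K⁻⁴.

T_s ≈ 300 K

In steady state the net flux on the hot side equals that on the cold side.
σ(T₁⁴−T_s⁴)/D₁ = σ(T_s⁴−T₂⁴)/D₂, with D₁ = 1/ε₁+1/ε_s−1 = 1.473, D₂ = 1/ε_s+1/ε₂−1 = 1.640.
Solve for T_s⁴: T_s⁴ = (D₂·T₁⁴ + D₁·T₂⁴)/(D₁+D₂) = 8.153×10⁹ K⁴.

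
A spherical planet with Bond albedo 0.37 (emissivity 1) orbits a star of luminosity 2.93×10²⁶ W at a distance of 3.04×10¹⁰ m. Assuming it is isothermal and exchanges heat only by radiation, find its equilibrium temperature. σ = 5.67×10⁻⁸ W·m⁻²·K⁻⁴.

T ≈ 515 K

First find the stellar flux at distance d: S = L/(4πd²) = 2.93×10²⁶/(4π·(3.04×10¹⁰)²) = 25230 W/m².
For an isothermal sphere, absorbed (1−a)S·πr² = emitted σ·4πr²·T⁴, so T⁴ = (1−a)S/(4σ).
T⁴ = 0.630·25230/(4·5.67×10⁻⁸) = 7.008×10¹⁰ K⁴.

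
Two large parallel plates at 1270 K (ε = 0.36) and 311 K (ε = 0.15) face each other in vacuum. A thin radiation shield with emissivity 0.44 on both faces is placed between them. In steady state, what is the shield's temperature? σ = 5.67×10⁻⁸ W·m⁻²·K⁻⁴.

T_s ≈ 1150 K

In steady state the net flux on the hot side equals that on the cold side.
σ(T₁⁴−T_s⁴)/D₁ = σ(T_s⁴−T₂⁴)/D₂, with D₁ = 1/ε₁+1/ε_s−1 = 4.051, D₂ = 1/ε_s+1/ε₂−1 = 7.939.
Solve for T_s⁴: T_s⁴ = (D₂·T₁⁴ + D₁·T₂⁴)/(D₁+D₂) = 1.726×10¹² K⁴.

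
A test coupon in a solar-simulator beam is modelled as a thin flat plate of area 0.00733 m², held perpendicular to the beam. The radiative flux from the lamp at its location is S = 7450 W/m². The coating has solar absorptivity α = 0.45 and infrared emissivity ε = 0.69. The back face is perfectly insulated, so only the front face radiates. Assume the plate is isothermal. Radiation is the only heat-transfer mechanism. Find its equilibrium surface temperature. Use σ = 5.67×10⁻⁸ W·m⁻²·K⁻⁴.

T ≈ 541 K

At equilibrium, absorbed power = emitted power.
Absorbing cross-section = A = 0.007330 m²; emitting surface = A = 0.007330 m² (ratio 1).
αS·A_cross = εσ·A_surf·T⁴  ⇒  T⁴ = αS/(ε·1σ).
T⁴ = 0.450·7450/(0.69·1·5.67×10⁻⁸) = 8.569×10¹⁰ K⁴.
T = (8.569×10¹⁰)^(1/4).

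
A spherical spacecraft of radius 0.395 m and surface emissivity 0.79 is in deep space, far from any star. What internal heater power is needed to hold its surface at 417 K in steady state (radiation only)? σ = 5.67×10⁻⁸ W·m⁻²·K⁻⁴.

P = εσ·4πr²·T⁴.
4πr² = 1.961 m²; T⁴ = 3.024×10¹⁰ K⁴.
P = 0.79·5.67×10⁻⁸·1.961·3.024×10¹⁰.

P ≈ 2660 W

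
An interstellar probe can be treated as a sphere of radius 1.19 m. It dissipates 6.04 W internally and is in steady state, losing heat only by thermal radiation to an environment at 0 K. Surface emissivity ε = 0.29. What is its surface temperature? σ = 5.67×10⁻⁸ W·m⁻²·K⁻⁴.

T ≈ 67.4 K

Steady state: internal power = radiated power, P = εσA T⁴.
Radiating area A = 4πr² = 17.80 m².
T⁴ = P/(εσA) = 6.04/(0.29·5.67×10⁻⁸·17.80) = 2.064×10⁷ K⁴.
T = (2.064×10⁷)^(1/4).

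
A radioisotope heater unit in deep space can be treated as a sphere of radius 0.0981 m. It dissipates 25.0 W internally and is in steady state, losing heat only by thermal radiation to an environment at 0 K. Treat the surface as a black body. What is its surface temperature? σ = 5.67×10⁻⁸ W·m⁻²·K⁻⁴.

Steady state: internal power = radiated power, P = εσA T⁴.
Radiating area A = 4πr² = 0.1209 m².
T⁴ = P/(εσA) = 25.0/(1.0·5.67×10⁻⁸·0.1209) = 3.646×10⁹ K⁴.
T = (3.646×10⁹)^(1/4).

T ≈ 246 K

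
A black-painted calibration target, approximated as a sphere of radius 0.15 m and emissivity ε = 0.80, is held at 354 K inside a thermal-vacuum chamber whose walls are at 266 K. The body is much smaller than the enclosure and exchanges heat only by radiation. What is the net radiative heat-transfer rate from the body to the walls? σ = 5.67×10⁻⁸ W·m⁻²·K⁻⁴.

For a small grey body in a large enclosure: P_net = εσA(T_body⁴ − T_wall⁴).
A = 4πr² = 0.2827 m²; T_body⁴ − T_wall⁴ = 1.570×10¹⁰ − 5.006×10⁹ = 1.070×10¹⁰ K⁴.
|P_net| = 0.80·5.67×10⁻⁸·0.2827·1.070×10¹⁰.

P_net ≈ 137 W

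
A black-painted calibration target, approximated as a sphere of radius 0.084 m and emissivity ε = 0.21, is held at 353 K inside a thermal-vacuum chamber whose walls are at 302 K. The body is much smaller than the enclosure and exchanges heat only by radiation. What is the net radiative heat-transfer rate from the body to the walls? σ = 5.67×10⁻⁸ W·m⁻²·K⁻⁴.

For a small grey body in a large enclosure: P_net = εσA(T_body⁴ − T_wall⁴).
A = 4πr² = 0.08867 m²; T_body⁴ − T_wall⁴ = 1.553×10¹⁰ − 8.318×10⁹ = 7.209×10⁹ K⁴.
|P_net| = 0.21·5.67×10⁻⁸·0.08867·7.209×10⁹.

P_net ≈ 7.61 W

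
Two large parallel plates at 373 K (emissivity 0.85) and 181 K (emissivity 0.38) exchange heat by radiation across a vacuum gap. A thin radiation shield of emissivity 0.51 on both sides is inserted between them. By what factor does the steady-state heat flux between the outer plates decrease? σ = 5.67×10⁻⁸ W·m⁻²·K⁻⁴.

Without shield: q₀ = σΔ(T⁴)/(1/ε₁+1/ε₂−1) with denominator 2.808.
With shield the two gaps are in series; the resistances add: (1/ε₁+1/ε_s−1)+(1/ε_s+1/ε₂−1) = 2.137+3.592 = 5.730.
Heat-flux ratio q₀/q = 5.730/2.808.

factor ≈ 2.04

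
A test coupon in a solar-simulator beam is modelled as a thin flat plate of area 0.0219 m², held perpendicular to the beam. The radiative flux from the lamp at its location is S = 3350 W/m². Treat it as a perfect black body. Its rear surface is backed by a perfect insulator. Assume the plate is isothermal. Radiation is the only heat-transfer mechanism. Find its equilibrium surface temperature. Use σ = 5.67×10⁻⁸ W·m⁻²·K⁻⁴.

At equilibrium, absorbed power = emitted power.
Absorbing cross-section = A = 0.02190 m²; emitting surface = A = 0.02190 m² (ratio 1).
S·A_cross = εσ·A_surf·T⁴  ⇒  T⁴ = S/(1σ).
T⁴ = 1.00·3350/(1·5.67×10⁻⁸) = 5.908×10¹⁰ K⁴.
T = (5.908×10¹⁰)^(1/4).

T ≈ 493 K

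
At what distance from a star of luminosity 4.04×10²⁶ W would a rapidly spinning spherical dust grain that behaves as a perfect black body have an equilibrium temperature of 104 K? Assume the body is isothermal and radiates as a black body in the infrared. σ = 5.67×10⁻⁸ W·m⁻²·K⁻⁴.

d ≈ 1.10×10¹² m

For an isothermal black-emitting sphere, (1−a)S·πr² = σ·4πr²·T⁴ ⇒ S = 4σT⁴/(1−a).
S = 4·5.67×10⁻⁸·(104)⁴/1.00 = 26.53 W/m².
Flux falls as S = L/(4πd²), so d = √(L/(4πS)) = √(4.04×10²⁶/(4π·26.53)).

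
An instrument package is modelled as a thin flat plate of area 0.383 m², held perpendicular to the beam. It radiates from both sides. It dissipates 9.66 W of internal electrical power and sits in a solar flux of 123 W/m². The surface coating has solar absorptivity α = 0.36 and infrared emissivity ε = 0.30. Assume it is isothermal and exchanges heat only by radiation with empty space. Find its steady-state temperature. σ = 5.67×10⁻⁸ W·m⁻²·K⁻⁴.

T ≈ 213 K

At steady state, absorbed solar power + internal power = radiated power.
Absorbed: α·S·A_cross = 0.36·123·0.3830 = 16.96 W (cross-section A).
Total input = 16.96 + 9.66 = 26.62 W.
Radiated: εσ·A_surf·T⁴ with A_surf = 2A = 0.7660 m².
T⁴ = 26.62/(0.30·5.67×10⁻⁸·0.7660) = 2.043×10⁹ K⁴.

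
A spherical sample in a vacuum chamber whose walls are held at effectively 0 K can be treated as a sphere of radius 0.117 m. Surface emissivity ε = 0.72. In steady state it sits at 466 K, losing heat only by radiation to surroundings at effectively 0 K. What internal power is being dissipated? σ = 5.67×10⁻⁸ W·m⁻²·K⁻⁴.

Steady state: P = εσA T⁴.
A = 4πr² = 0.1720 m²; T⁴ = (466)⁴ = 4.716×10¹⁰ K⁴.
P = 0.72 × 5.67×10⁻⁸ × 0.1720 × 4.716×10¹⁰.

P ≈ 331 W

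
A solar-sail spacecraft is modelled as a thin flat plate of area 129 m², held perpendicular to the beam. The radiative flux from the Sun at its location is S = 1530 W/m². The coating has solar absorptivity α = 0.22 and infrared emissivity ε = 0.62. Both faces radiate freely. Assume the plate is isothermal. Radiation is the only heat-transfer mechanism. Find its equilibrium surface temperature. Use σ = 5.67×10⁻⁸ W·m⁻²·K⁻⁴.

At equilibrium, absorbed power = emitted power.
Absorbing cross-section = A = 129.0 m²; emitting surface = 2A = 258.0 m² (ratio 2).
αS·A_cross = εσ·A_surf·T⁴  ⇒  T⁴ = αS/(ε·2σ).
T⁴ = 0.220·1530/(0.62·2·5.67×10⁻⁸) = 4.788×10⁹ K⁴.
T = (4.788×10⁹)^(1/4).

T ≈ 263 K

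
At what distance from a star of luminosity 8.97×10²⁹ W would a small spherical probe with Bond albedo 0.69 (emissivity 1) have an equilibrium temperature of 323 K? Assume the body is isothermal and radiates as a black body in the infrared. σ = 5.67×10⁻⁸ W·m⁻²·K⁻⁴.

d ≈ 2.99×10¹² m

For an isothermal black-emitting sphere, (1−a)S·πr² = σ·4πr²·T⁴ ⇒ S = 4σT⁴/(1−a).
S = 4·5.67×10⁻⁸·(323)⁴/0.310 = 7963 W/m².
Flux falls as S = L/(4πd²), so d = √(L/(4πS)) = √(8.97×10²⁹/(4π·7963)).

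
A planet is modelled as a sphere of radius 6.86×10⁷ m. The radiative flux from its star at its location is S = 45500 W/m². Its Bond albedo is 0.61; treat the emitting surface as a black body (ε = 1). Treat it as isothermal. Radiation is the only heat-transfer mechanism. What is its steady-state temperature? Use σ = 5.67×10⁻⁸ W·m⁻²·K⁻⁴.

At equilibrium, absorbed power = emitted power.
Absorbing cross-section = πr² = 1.478×10¹⁶ m²; emitting surface = 4πr² = 5.914×10¹⁶ m² (ratio 4).
(1−a)S·A_cross = εσ·A_surf·T⁴  ⇒  T⁴ = (1−a)S/(4σ).
T⁴ = 0.390·45500/(4·5.67×10⁻⁸) = 7.824×10¹⁰ K⁴.
T = (7.824×10¹⁰)^(1/4).

T ≈ 529 K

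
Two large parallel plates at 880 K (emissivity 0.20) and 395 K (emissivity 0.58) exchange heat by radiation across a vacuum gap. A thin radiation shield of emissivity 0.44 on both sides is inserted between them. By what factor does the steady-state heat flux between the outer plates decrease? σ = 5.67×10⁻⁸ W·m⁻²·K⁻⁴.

factor ≈ 1.62

Without shield: q₀ = σΔ(T⁴)/(1/ε₁+1/ε₂−1) with denominator 5.724.
With shield the two gaps are in series; the resistances add: (1/ε₁+1/ε_s−1)+(1/ε_s+1/ε₂−1) = 6.273+2.997 = 9.270.
Heat-flux ratio q₀/q = 9.270/5.724.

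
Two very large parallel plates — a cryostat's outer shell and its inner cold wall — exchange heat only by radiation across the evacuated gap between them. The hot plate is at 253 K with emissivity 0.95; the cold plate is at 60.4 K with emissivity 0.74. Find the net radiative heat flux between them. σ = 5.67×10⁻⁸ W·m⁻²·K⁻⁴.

For two infinite grey parallel plates, q = σ(T₁⁴ − T₂⁴)/(1/ε₁ + 1/ε₂ − 1).
T₁⁴ − T₂⁴ = 4.097×10⁹ − 1.331×10⁷ = 4.084×10⁹ K⁴.
1/ε₁ + 1/ε₂ − 1 = 1.053 + 1.351 − 1 = 1.404.
q = 5.67×10⁻⁸ × 4.084×10⁹ / 1.404.

q ≈ 165 W/m²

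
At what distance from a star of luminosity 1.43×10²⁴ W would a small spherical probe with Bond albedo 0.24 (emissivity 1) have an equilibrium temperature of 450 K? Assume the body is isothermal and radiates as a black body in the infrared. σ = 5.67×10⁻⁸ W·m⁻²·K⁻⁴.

For an isothermal black-emitting sphere, (1−a)S·πr² = σ·4πr²·T⁴ ⇒ S = 4σT⁴/(1−a).
S = 4·5.67×10⁻⁸·(450)⁴/0.760 = 12240 W/m².
Flux falls as S = L/(4πd²), so d = √(L/(4πS)) = √(1.43×10²⁴/(4π·12240)).

d ≈ 3.05×10⁹ m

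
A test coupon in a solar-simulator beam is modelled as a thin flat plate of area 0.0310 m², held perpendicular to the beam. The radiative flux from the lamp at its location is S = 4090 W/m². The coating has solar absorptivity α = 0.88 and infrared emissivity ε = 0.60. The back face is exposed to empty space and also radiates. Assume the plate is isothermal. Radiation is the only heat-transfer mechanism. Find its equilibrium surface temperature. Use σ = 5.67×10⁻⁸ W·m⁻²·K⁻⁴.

At equilibrium, absorbed power = emitted power.
Absorbing cross-section = A = 0.03100 m²; emitting surface = 2A = 0.06200 m² (ratio 2).
αS·A_cross = εσ·A_surf·T⁴  ⇒  T⁴ = αS/(ε·2σ).
T⁴ = 0.880·4090/(0.60·2·5.67×10⁻⁸) = 5.290×10¹⁰ K⁴.
T = (5.290×10¹⁰)^(1/4).

T ≈ 480 K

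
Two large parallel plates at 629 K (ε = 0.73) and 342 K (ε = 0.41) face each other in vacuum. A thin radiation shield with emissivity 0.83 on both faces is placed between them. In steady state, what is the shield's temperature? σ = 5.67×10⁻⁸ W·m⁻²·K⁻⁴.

T_s ≈ 567 K

In steady state the net flux on the hot side equals that on the cold side.
σ(T₁⁴−T_s⁴)/D₁ = σ(T_s⁴−T₂⁴)/D₂, with D₁ = 1/ε₁+1/ε_s−1 = 1.575, D₂ = 1/ε_s+1/ε₂−1 = 2.644.
Solve for T_s⁴: T_s⁴ = (D₂·T₁⁴ + D₁·T₂⁴)/(D₁+D₂) = 1.032×10¹¹ K⁴.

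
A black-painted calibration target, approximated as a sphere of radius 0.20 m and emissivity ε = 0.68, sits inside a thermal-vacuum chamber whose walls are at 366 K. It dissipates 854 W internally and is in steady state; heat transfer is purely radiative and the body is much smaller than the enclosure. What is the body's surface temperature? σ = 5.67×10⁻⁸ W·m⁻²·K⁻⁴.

For a small grey body in a large enclosure, net radiated power = εσA(T⁴ − T_w⁴).
Steady state: P = εσA(T⁴ − T_w⁴) with A = 4πr² = 0.5027 m².
T⁴ = P/(εσA) + T_w⁴ = 854/(0.68·5.67×10⁻⁸·0.5027) + (366)⁴
    = 4.407×10¹⁰ + 1.794×10¹⁰ = 6.201×10¹⁰ K⁴.

T ≈ 499 K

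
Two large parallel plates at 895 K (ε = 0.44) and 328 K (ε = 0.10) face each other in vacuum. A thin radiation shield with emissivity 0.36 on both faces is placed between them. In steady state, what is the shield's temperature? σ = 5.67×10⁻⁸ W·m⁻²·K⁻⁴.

T_s ≈ 833 K

In steady state the net flux on the hot side equals that on the cold side.
σ(T₁⁴−T_s⁴)/D₁ = σ(T_s⁴−T₂⁴)/D₂, with D₁ = 1/ε₁+1/ε_s−1 = 4.051, D₂ = 1/ε_s+1/ε₂−1 = 11.78.
Solve for T_s⁴: T_s⁴ = (D₂·T₁⁴ + D₁·T₂⁴)/(D₁+D₂) = 4.804×10¹¹ K⁴.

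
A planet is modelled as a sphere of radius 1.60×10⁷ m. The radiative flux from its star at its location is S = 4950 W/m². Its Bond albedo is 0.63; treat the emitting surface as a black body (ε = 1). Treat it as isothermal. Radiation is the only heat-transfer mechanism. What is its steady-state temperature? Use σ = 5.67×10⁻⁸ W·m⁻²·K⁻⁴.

At equilibrium, absorbed power = emitted power.
Absorbing cross-section = πr² = 8.042×10¹⁴ m²; emitting surface = 4πr² = 3.217×10¹⁵ m² (ratio 4).
(1−a)S·A_cross = εσ·A_surf·T⁴  ⇒  T⁴ = (1−a)S/(4σ).
T⁴ = 0.370·4950/(4·5.67×10⁻⁸) = 8.075×10⁹ K⁴.
T = (8.075×10⁹)^(1/4).

T ≈ 300 K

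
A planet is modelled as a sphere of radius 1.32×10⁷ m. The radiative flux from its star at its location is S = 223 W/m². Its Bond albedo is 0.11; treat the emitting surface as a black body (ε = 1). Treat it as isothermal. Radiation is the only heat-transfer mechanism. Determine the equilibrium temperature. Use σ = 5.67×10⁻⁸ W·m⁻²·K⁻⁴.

T ≈ 172 K

At equilibrium, absorbed power = emitted power.
Absorbing cross-section = πr² = 5.474×10¹⁴ m²; emitting surface = 4πr² = 2.190×10¹⁵ m² (ratio 4).
(1−a)S·A_cross = εσ·A_surf·T⁴  ⇒  T⁴ = (1−a)S/(4σ).
T⁴ = 0.890·223/(4·5.67×10⁻⁸) = 8.751×10⁸ K⁴.
T = (8.751×10⁸)^(1/4).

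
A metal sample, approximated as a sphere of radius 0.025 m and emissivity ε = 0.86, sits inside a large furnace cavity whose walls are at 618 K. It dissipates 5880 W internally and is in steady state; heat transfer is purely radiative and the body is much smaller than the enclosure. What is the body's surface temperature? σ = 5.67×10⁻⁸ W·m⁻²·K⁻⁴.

T ≈ 1980 K

For a small grey body in a large enclosure, net radiated power = εσA(T⁴ − T_w⁴).
Steady state: P = εσA(T⁴ − T_w⁴) with A = 4πr² = 0.007854 m².
T⁴ = P/(εσA) + T_w⁴ = 5880/(0.86·5.67×10⁻⁸·0.007854) + (618)⁴
    = 1.535×10¹³ + 1.459×10¹¹ = 1.550×10¹³ K⁴.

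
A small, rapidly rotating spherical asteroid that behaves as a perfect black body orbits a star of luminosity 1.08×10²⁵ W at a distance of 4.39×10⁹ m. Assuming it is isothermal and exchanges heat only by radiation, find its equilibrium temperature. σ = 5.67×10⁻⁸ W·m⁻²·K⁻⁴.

T ≈ 666 K

First find the stellar flux at distance d: S = L/(4πd²) = 1.08×10²⁵/(4π·(4.39×10⁹)²) = 44590 W/m².
For an isothermal sphere, absorbed (1−a)S·πr² = emitted σ·4πr²·T⁴, so T⁴ = (1−a)S/(4σ).
T⁴ = 1.00·44590/(4·5.67×10⁻⁸) = 1.966×10¹¹ K⁴.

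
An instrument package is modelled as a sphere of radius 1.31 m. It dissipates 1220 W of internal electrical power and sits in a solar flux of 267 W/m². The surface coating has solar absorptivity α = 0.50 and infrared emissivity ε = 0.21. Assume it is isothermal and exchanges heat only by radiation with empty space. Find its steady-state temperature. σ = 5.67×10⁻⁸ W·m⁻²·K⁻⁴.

T ≈ 295 K

At steady state, absorbed solar power + internal power = radiated power.
Absorbed: α·S·A_cross = 0.50·267·5.391 = 719.7 W (cross-section πr²).
Total input = 719.7 + 1220 = 1940 W.
Radiated: εσ·A_surf·T⁴ with A_surf = 4πr² = 21.57 m².
T⁴ = 1940/(0.21·5.67×10⁻⁸·21.57) = 7.554×10⁹ K⁴.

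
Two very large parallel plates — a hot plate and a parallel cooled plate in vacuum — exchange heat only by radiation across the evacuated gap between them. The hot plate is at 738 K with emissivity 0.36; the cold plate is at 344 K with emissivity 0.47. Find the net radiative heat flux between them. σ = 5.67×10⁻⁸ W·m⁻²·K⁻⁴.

For two infinite grey parallel plates, q = σ(T₁⁴ − T₂⁴)/(1/ε₁ + 1/ε₂ − 1).
T₁⁴ − T₂⁴ = 2.966×10¹¹ − 1.400×10¹⁰ = 2.826×10¹¹ K⁴.
1/ε₁ + 1/ε₂ − 1 = 2.778 + 2.128 − 1 = 3.905.
q = 5.67×10⁻⁸ × 2.826×10¹¹ / 3.905.

q ≈ 4100 W/m²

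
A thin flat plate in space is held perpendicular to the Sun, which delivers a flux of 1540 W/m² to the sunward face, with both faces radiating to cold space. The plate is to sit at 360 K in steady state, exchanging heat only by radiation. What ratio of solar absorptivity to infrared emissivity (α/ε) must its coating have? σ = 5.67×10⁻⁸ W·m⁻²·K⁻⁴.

α/ε ≈ 1.24

Balance: αS·A = εσ·2A·T⁴ ⇒ α/ε = 2σT⁴/S.
α/ε = 2·5.67×10⁻⁸·(360)⁴/1540 = 2·5.67×10⁻⁸·1.680×10¹⁰/1540.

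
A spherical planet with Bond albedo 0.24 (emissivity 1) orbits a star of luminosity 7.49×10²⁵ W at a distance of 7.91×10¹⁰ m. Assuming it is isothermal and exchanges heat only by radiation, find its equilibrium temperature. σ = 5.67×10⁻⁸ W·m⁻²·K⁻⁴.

First find the stellar flux at distance d: S = L/(4πd²) = 7.49×10²⁵/(4π·(7.91×10¹⁰)²) = 952.6 W/m².
For an isothermal sphere, absorbed (1−a)S·πr² = emitted σ·4πr²·T⁴, so T⁴ = (1−a)S/(4σ).
T⁴ = 0.760·952.6/(4·5.67×10⁻⁸) = 3.192×10⁹ K⁴.

T ≈ 238 K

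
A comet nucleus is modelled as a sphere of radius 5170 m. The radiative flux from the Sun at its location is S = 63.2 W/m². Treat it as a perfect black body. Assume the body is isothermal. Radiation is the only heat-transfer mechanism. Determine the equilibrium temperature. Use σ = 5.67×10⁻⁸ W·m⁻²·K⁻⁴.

At equilibrium, absorbed power = emitted power.
Absorbing cross-section = πr² = 8.397×10⁷ m²; emitting surface = 4πr² = 3.359×10⁸ m² (ratio 4).
S·A_cross = εσ·A_surf·T⁴  ⇒  T⁴ = S/(4σ).
T⁴ = 1.00·63.2/(4·5.67×10⁻⁸) = 2.787×10⁸ K⁴.
T = (2.787×10⁸)^(1/4).

T ≈ 129 K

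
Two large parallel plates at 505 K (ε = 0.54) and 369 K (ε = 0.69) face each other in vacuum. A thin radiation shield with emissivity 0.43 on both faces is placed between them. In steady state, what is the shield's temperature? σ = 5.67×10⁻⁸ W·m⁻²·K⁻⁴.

In steady state the net flux on the hot side equals that on the cold side.
σ(T₁⁴−T_s⁴)/D₁ = σ(T_s⁴−T₂⁴)/D₂, with D₁ = 1/ε₁+1/ε_s−1 = 3.177, D₂ = 1/ε_s+1/ε₂−1 = 2.775.
Solve for T_s⁴: T_s⁴ = (D₂·T₁⁴ + D₁·T₂⁴)/(D₁+D₂) = 4.022×10¹⁰ K⁴.

T_s ≈ 448 K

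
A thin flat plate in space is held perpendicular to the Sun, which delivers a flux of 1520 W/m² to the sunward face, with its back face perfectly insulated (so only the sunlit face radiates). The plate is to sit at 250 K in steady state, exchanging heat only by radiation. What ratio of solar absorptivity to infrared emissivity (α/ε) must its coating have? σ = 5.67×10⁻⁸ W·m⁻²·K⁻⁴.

Balance: αS·A = εσ·1A·T⁴ ⇒ α/ε = σT⁴/S.
α/ε = 5.67×10⁻⁸·(250)⁴/1520 = 5.67×10⁻⁸·3.906×10⁹/1520.

α/ε ≈ 0.146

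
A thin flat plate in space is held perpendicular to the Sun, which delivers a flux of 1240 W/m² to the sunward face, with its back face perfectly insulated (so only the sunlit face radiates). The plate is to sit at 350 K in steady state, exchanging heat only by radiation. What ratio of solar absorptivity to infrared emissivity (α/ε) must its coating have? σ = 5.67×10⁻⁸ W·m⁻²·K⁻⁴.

α/ε ≈ 0.686

Balance: αS·A = εσ·1A·T⁴ ⇒ α/ε = σT⁴/S.
α/ε = 5.67×10⁻⁸·(350)⁴/1240 = 5.67×10⁻⁸·1.501×10¹⁰/1240.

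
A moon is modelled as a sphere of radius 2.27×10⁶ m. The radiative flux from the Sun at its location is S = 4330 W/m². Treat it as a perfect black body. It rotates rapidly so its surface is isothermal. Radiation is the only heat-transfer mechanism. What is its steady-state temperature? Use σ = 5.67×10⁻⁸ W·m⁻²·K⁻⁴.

T ≈ 372 K

At equilibrium, absorbed power = emitted power.
Absorbing cross-section = πr² = 1.619×10¹³ m²; emitting surface = 4πr² = 6.475×10¹³ m² (ratio 4).
S·A_cross = εσ·A_surf·T⁴  ⇒  T⁴ = S/(4σ).
T⁴ = 1.00·4330/(4·5.67×10⁻⁸) = 1.909×10¹⁰ K⁴.
T = (1.909×10¹⁰)^(1/4).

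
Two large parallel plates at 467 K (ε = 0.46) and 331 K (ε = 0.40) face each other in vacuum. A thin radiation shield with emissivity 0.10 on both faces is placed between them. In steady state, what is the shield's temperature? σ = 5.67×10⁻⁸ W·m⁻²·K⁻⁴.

In steady state the net flux on the hot side equals that on the cold side.
σ(T₁⁴−T_s⁴)/D₁ = σ(T_s⁴−T₂⁴)/D₂, with D₁ = 1/ε₁+1/ε_s−1 = 11.17, D₂ = 1/ε_s+1/ε₂−1 = 11.50.
Solve for T_s⁴: T_s⁴ = (D₂·T₁⁴ + D₁·T₂⁴)/(D₁+D₂) = 3.004×10¹⁰ K⁴.

T_s ≈ 416 K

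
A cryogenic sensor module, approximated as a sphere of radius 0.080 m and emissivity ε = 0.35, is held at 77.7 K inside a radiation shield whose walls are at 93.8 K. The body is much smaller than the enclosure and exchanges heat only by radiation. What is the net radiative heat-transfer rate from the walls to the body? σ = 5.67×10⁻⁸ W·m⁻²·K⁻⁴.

For a small grey body in a large enclosure: P_net = εσA(T_body⁴ − T_wall⁴).
A = 4πr² = 0.08042 m²; T_body⁴ − T_wall⁴ = 3.645×10⁷ − 7.741×10⁷ = -4.096×10⁷ K⁴.
|P_net| = 0.35·5.67×10⁻⁸·0.08042·4.096×10⁷.

P_net ≈ 0.0654 W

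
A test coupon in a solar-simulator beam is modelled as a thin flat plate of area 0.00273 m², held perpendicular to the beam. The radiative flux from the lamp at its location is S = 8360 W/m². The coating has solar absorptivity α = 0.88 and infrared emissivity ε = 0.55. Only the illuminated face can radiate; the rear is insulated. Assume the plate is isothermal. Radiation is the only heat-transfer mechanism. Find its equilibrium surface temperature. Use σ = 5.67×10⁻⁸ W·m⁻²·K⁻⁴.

At equilibrium, absorbed power = emitted power.
Absorbing cross-section = A = 0.002730 m²; emitting surface = A = 0.002730 m² (ratio 1).
αS·A_cross = εσ·A_surf·T⁴  ⇒  T⁴ = αS/(ε·1σ).
T⁴ = 0.880·8360/(0.55·1·5.67×10⁻⁸) = 2.359×10¹¹ K⁴.
T = (2.359×10¹¹)^(1/4).

T ≈ 697 K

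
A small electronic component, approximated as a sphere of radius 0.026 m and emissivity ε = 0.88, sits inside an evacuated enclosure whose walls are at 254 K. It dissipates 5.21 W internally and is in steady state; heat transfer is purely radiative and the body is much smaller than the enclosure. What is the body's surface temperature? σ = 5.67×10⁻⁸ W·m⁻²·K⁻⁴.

For a small grey body in a large enclosure, net radiated power = εσA(T⁴ − T_w⁴).
Steady state: P = εσA(T⁴ − T_w⁴) with A = 4πr² = 0.008495 m².
T⁴ = P/(εσA) + T_w⁴ = 5.21/(0.88·5.67×10⁻⁸·0.008495) + (254)⁴
    = 1.229×10¹⁰ + 4.162×10⁹ = 1.645×10¹⁰ K⁴.

T ≈ 358 K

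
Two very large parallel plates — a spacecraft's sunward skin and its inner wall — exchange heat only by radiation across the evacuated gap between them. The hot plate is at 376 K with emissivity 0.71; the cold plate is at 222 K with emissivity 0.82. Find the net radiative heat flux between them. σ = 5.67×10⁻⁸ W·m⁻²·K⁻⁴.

For two infinite grey parallel plates, q = σ(T₁⁴ − T₂⁴)/(1/ε₁ + 1/ε₂ − 1).
T₁⁴ − T₂⁴ = 1.999×10¹⁰ − 2.429×10⁹ = 1.756×10¹⁰ K⁴.
1/ε₁ + 1/ε₂ − 1 = 1.408 + 1.220 − 1 = 1.628.
q = 5.67×10⁻⁸ × 1.756×10¹⁰ / 1.628.

q ≈ 612 W/m²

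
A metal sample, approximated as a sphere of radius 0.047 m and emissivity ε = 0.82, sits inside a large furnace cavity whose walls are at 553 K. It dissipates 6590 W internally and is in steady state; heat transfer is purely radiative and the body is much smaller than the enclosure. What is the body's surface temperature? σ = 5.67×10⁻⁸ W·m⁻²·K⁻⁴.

T ≈ 1510 K

For a small grey body in a large enclosure, net radiated power = εσA(T⁴ − T_w⁴).
Steady state: P = εσA(T⁴ − T_w⁴) with A = 4πr² = 0.02776 m².
T⁴ = P/(εσA) + T_w⁴ = 6590/(0.82·5.67×10⁻⁸·0.02776) + (553)⁴
    = 5.106×10¹² + 9.352×10¹⁰ = 5.200×10¹² K⁴.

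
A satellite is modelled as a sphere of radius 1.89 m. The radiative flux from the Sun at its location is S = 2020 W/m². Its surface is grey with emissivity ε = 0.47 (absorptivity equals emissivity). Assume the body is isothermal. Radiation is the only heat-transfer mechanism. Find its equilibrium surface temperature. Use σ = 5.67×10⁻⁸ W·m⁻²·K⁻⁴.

At equilibrium, absorbed power = emitted power.
Absorbing cross-section = πr² = 11.22 m²; emitting surface = 4πr² = 44.89 m² (ratio 4).
εS·A_cross = εσ·A_surf·T⁴  ⇒  T⁴ = S/(4σ)   (ε cancels).
T⁴ = 2020/(4·5.67×10⁻⁸) = 8.907×10⁹ K⁴.
T = (8.907×10⁹)^(1/4).

T ≈ 307 K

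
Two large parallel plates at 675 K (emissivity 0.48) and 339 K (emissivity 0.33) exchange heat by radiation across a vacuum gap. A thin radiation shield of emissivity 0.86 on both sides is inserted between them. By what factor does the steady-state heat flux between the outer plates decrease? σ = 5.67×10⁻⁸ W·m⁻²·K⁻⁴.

Without shield: q₀ = σΔ(T⁴)/(1/ε₁+1/ε₂−1) with denominator 4.114.
With shield the two gaps are in series; the resistances add: (1/ε₁+1/ε_s−1)+(1/ε_s+1/ε₂−1) = 2.246+3.193 = 5.439.
Heat-flux ratio q₀/q = 5.439/4.114.

factor ≈ 1.32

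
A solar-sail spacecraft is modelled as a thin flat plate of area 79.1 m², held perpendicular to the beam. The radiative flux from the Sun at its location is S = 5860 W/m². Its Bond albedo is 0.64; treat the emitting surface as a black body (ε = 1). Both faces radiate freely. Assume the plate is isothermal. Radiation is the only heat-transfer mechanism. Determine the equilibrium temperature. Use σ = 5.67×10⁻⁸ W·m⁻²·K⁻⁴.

At equilibrium, absorbed power = emitted power.
Absorbing cross-section = A = 79.10 m²; emitting surface = 2A = 158.2 m² (ratio 2).
(1−a)S·A_cross = εσ·A_surf·T⁴  ⇒  T⁴ = (1−a)S/(2σ).
T⁴ = 0.360·5860/(2·5.67×10⁻⁸) = 1.860×10¹⁰ K⁴.
T = (1.860×10¹⁰)^(1/4).

T ≈ 369 K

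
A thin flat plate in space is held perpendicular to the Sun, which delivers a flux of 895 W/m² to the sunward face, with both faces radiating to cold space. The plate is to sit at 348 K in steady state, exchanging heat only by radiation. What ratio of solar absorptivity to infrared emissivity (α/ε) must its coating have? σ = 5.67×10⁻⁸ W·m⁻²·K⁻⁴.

α/ε ≈ 1.86

Balance: αS·A = εσ·2A·T⁴ ⇒ α/ε = 2σT⁴/S.
α/ε = 2·5.67×10⁻⁸·(348)⁴/895 = 2·5.67×10⁻⁸·1.467×10¹⁰/895.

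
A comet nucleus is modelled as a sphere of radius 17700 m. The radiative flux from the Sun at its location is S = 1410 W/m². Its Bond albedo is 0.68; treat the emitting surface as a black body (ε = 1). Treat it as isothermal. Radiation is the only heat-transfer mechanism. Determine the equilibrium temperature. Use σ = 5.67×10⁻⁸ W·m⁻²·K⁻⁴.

At equilibrium, absorbed power = emitted power.
Absorbing cross-section = πr² = 9.842×10⁸ m²; emitting surface = 4πr² = 3.937×10⁹ m² (ratio 4).
(1−a)S·A_cross = εσ·A_surf·T⁴  ⇒  T⁴ = (1−a)S/(4σ).
T⁴ = 0.320·1410/(4·5.67×10⁻⁸) = 1.989×10⁹ K⁴.
T = (1.989×10⁹)^(1/4).

T ≈ 211 K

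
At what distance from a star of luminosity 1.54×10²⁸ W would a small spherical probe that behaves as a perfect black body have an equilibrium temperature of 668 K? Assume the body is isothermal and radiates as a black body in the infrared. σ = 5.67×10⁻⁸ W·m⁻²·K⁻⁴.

d ≈ 1.65×10¹¹ m

For an isothermal black-emitting sphere, (1−a)S·πr² = σ·4πr²·T⁴ ⇒ S = 4σT⁴/(1−a).
S = 4·5.67×10⁻⁸·(668)⁴/1.00 = 45160 W/m².
Flux falls as S = L/(4πd²), so d = √(L/(4πS)) = √(1.54×10²⁸/(4π·45160)).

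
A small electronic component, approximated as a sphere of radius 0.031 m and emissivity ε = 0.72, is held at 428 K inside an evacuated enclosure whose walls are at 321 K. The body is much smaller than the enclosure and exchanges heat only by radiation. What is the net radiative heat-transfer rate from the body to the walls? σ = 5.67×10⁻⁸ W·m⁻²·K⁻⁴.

For a small grey body in a large enclosure: P_net = εσA(T_body⁴ − T_wall⁴).
A = 4πr² = 0.01208 m²; T_body⁴ − T_wall⁴ = 3.356×10¹⁰ − 1.062×10¹⁰ = 2.294×10¹⁰ K⁴.
|P_net| = 0.72·5.67×10⁻⁸·0.01208·2.294×10¹⁰.

P_net ≈ 11.3 W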